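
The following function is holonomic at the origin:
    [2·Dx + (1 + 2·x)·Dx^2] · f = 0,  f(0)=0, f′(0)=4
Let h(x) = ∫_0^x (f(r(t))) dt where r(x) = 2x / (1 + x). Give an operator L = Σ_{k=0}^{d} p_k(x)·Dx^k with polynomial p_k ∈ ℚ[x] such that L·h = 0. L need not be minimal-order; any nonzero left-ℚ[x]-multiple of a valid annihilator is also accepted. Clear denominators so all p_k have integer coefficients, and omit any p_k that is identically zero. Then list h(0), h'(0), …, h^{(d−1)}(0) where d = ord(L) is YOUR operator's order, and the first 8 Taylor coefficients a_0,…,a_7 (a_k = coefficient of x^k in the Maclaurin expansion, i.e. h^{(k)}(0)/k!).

f: a_k = 0, 4, -4, 16/3, -8, 64/5, -64/3, 256/7, …
L₀ from L_f via x↦r, Dx↦r'^{-1}Dx.
∫: right-multiply L₀ by Dx.
L = (6 + 10·x)·Dx^2 + (1 + 6·x + 5·x^2)·Dx^3  (order 3).
h: a_k = 0, 0, 4, -8, 62/3, -312/5, 3124/15, -744, …
ICs: h(0) = 0, h′(0) = 0, h′′(0) = 8.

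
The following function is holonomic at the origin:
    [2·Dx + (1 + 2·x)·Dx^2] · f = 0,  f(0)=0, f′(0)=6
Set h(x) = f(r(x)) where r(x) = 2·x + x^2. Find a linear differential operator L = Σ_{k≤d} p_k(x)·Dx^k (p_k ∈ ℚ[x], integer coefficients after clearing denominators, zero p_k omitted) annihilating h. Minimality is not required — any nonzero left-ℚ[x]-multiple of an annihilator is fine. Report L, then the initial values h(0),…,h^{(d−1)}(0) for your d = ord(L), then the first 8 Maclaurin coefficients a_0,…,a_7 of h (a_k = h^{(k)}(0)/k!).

L = (3 + 4·x + 2·x^2)·Dx + (1 + 5·x + 6·x^2 + 2·x^3)·Dx^2  (order 2).
h: a_k = 0, 12, -18, 40, -102, 1392/5, -792, 16224/7, …
ICs: h(0) = 0, h′(0) = 12.

f: a_k = 0, 6, -6, 8, -12, 96/5, -32, 384/7, …
Change of var in L_f (x↦r) gives L₀.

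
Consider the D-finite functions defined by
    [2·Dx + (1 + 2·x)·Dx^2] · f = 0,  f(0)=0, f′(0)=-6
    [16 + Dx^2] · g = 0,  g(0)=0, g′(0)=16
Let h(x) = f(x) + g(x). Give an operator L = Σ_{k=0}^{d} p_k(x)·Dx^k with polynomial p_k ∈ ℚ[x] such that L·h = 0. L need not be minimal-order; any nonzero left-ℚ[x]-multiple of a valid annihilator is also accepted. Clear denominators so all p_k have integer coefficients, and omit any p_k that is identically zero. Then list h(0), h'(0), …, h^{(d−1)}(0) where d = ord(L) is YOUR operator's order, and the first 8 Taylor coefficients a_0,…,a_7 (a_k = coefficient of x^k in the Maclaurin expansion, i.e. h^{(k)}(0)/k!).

L = (160 + 256·x + 256·x^2)·Dx + (48 + 224·x + 384·x^2 + 256·x^3)·Dx^2 + (10 + 16·x + 16·x^2)·Dx^3 + (3 + 14·x + 24·x^2 + 16·x^3)·Dx^4  (order 4).
h: a_k = 0, 10, 6, -152/3, 12, 224/15, 32, -21376/315, …
ICs: h(0) = 0, h′(0) = 10, h′′(0) = 12, h′′′(0) = -304.

f: a_k = 0, -6, 6, -8, 12, -96/5, 32, -384/7, …
g: a_k = 0, 16, 0, -128/3, 0, 512/15, 0, -4096/315, …
L₀ := lclm(L_f,L_g); ord L₀ ≤ 2+2.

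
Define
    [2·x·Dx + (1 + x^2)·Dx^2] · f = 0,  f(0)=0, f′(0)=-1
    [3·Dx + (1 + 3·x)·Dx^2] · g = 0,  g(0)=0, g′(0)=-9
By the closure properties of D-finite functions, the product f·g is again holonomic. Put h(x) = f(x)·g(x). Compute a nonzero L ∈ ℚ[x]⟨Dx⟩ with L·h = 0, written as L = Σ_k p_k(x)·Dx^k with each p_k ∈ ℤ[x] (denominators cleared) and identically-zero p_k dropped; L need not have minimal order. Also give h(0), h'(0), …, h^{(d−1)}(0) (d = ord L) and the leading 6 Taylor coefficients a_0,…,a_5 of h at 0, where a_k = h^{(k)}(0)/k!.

L = (264 + 1260·x + 1008·x^2 + 3420·x^3 + 3240·x^4 + 4212·x^5 + 324·x^7)·Dx + (178 + 660·x + 3828·x^2 + 7308·x^3 + 12960·x^4 + 10044·x^5 + 11340·x^6 + 324·x^7 + 1134·x^8)·Dx^2 + (132 + 608·x + 1728·x^2 + 4568·x^3 + 6456·x^4 + 8856·x^5 + 5184·x^6 + 5544·x^7 + 324·x^8 + 648·x^9)·Dx^3 + (13 + 102·x + 341·x^2 + 744·x^3 + 1138·x^4 + 1236·x^5 + 1386·x^6 + 648·x^7 + 657·x^8 + 54·x^9 + 81·x^10)·Dx^4  (order 4).
h: a_k = 0, 0, 9, -27/2, 24, -225/4, …
ICs: h(0) = 0, h′(0) = 0, h′′(0) = 18, h′′′(0) = -81.

f: a_k = 0, -1, 0, 1/3, 0, -1/5, …
g: a_k = 0, -9, 27/2, -27, 243/4, -729/5, …
Sym-product of L_f,L_g gives L₀ (≤ ord 4).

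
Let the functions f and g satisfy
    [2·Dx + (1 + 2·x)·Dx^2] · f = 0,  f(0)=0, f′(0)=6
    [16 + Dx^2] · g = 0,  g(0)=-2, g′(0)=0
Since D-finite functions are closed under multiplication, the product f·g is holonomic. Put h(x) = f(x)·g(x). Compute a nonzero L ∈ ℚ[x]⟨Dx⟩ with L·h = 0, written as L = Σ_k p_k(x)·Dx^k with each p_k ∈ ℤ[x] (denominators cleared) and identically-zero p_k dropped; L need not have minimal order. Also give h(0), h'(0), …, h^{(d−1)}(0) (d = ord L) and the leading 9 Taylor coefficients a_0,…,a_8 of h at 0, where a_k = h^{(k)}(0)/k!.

f: a_k = 0, 6, -6, 8, -12, 96/5, -32, 384/7, -96, …
g: a_k = -2, 0, 16, 0, -64/3, 0, 512/45, 0, -1024/315, …
Product ⇒ symmetric product L₀, ord ≤ 4.
L = (2688 + 27648·x + 93184·x^2 + 131072·x^3 + 65536·x^4) + (896 + 5888·x + 12288·x^2 + 8192·x^3)·Dx + (408 + 3712·x + 11904·x^2 + 16384·x^3 + 8192·x^4)·Dx^2 + (56 + 368·x + 768·x^2 + 512·x^3)·Dx^3 + (15 + 124·x + 380·x^2 + 512·x^3 + 256·x^4)·Dx^4  (order 4).
h: a_k = 0, -12, 12, 80, -72, -192/5, 0, 3328/35, -1984/15, …
ICs: h(0) = 0, h′(0) = -12, h′′(0) = 24, h′′′(0) = 480.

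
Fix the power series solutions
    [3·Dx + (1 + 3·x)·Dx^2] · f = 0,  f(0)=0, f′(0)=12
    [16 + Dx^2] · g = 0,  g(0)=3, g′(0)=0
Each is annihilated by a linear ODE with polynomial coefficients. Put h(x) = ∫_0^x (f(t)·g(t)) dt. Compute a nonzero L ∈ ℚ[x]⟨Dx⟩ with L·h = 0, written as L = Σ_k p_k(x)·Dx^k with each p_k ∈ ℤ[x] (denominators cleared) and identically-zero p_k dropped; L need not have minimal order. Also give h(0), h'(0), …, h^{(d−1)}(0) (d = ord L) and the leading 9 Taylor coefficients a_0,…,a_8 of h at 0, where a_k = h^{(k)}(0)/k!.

L = (2272 + 127488·x + 781056·x^2 + 1769472·x^3 + 1327104·x^4)·Dx + (4416 + 50112·x + 165888·x^2 + 165888·x^3)·Dx^2 + (1022 + 19392·x + 102816·x^2 + 221184·x^3 + 165888·x^4)·Dx^3 + (276 + 3132·x + 10368·x^2 + 10368·x^3)·Dx^4 + (55 + 714·x + 3375·x^2 + 6912·x^3 + 5184·x^4)·Dx^5  (order 5).
h: a_k = 0, 0, 18, -18, -45, 189/5, 86/5, -90/7, 269/70, …
ICs: h(0) = 0, h′(0) = 0, h′′(0) = 36, h′′′(0) = -108, h′′′′(0) = -1080.

f: a_k = 0, 12, -18, 36, -81, 972/5, -486, 8748/7, -6561/2, …
g: a_k = 3, 0, -24, 0, 32, 0, -256/15, 0, 512/105, …
h₀=f·g: eliminate ⇒ L₀, order ≤ 2·2.
Integrate: L := L₀·Dx.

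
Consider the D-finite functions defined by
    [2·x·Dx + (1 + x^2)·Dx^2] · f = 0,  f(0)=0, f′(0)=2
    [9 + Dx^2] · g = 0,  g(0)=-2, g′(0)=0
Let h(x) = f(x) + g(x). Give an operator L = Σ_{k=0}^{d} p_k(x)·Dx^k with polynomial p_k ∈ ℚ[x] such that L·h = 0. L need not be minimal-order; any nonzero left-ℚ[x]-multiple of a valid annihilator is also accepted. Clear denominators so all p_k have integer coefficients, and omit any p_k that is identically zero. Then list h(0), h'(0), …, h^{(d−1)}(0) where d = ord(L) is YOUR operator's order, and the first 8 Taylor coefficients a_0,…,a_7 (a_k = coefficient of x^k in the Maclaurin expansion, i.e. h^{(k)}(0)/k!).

f: a_k = 0, 2, 0, -2/3, 0, 2/5, 0, -2/7, …
g: a_k = -2, 0, 9, 0, -27/4, 0, 81/40, 0, …
f+g: L₀ = lclm(L_f,L_g), ord ≤ 2+2.
L = (-54·x + 540·x^3 + 162·x^5)·Dx + (63 + 279·x^2 + 297·x^4 + 81·x^6)·Dx^2 + (-6·x + 60·x^3 + 18·x^5)·Dx^3 + (7 + 31·x^2 + 33·x^4 + 9·x^6)·Dx^4  (order 4).
h: a_k = -2, 2, 9, -2/3, -27/4, 2/5, 81/40, -2/7, …
ICs: h(0) = -2, h′(0) = 2, h′′(0) = 18, h′′′(0) = -4.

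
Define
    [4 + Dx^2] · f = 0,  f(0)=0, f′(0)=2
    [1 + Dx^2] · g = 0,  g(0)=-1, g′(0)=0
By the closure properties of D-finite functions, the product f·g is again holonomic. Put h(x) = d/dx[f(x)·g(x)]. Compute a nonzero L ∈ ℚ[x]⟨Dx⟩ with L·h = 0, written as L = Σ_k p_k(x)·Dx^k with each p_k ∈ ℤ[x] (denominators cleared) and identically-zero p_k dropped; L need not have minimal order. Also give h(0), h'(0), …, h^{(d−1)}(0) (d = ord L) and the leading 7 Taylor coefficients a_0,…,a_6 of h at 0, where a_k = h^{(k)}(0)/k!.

L = 9 + 10·Dx^2 + Dx^4  (order 4).
h: a_k = -2, 0, 7, 0, -61/12, 0, 547/360, …
ICs: h(0) = -2, h′(0) = 0, h′′(0) = 14, h′′′(0) = 0.

f: a_k = 0, 2, 0, -4/3, 0, 4/15, 0, …
g: a_k = -1, 0, 1/2, 0, -1/24, 0, 1/720, …
Product ⇒ symmetric product L₀, ord ≤ 4.
Differentiate: ansatz ord ≤ ord L₀ ⇒ L.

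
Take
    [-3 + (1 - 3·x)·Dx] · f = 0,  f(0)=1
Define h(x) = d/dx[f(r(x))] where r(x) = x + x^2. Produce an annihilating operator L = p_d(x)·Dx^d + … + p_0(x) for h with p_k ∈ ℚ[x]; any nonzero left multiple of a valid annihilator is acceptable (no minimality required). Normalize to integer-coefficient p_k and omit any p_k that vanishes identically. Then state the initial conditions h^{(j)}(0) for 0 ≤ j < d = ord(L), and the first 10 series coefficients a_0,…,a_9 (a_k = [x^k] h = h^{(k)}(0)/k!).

L = (8 + 18·x + 18·x^2) + (-1 + x + 9·x^2 + 6·x^3)·Dx  (order 1).
h: a_k = 3, 24, 135, 684, 3240, 14742, 65205, 282528, 1205037, 5076270, …
ICs: h(0) = 3.

f: a_k = 1, 3, 9, 27, 81, 243, 729, 2187, 6561, 19683, …
L₀ from L_f via x↦r, Dx↦r'^{-1}Dx.
Differentiate: ansatz ord ≤ ord L₀ ⇒ L.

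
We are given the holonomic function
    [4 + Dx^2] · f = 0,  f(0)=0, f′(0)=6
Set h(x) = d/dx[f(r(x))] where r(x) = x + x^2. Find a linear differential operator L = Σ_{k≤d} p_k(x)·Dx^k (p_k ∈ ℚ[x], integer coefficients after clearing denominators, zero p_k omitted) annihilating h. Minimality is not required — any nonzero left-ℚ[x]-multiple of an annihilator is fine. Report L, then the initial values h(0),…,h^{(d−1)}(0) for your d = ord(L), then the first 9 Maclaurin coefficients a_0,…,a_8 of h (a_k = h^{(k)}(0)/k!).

f: a_k = 0, 6, 0, -4, 0, 4/5, 0, -8/105, 0, …
L₀ from L_f via x↦r, Dx↦r'^{-1}Dx.
Differentiate: ansatz ord ≤ ord L₀ ⇒ L.
L = (16 + 32·x + 96·x^2 + 128·x^3 + 64·x^4) + (-6 - 12·x)·Dx + (1 + 4·x + 4·x^2)·Dx^2  (order 2).
h: a_k = 6, 12, -12, -48, -56, 0, 832/15, 896/15, 2272/105, …
ICs: h(0) = 6, h′(0) = 12.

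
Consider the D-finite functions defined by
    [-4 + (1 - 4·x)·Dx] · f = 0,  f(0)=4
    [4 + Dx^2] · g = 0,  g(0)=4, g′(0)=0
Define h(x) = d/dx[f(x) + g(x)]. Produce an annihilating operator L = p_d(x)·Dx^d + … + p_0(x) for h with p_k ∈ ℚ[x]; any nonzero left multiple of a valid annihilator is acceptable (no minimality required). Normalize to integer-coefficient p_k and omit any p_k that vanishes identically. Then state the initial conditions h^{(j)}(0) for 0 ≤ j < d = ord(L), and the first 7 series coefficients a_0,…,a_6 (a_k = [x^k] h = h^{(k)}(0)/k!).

f: a_k = 4, 16, 64, 256, 1024, 4096, 16384, …
g: a_k = 4, 0, -8, 0, 8/3, 0, -16/45, …
Weyl lclm of L_f,L_g ⇒ L₀ (ord ≤ 3).
h=h₀': d/dx-closure on L₀ ⇒ L.
L = (1568 - 256·x + 512·x^2) + (-100 + 432·x - 192·x^2 + 256·x^3)·Dx + (392 - 64·x + 128·x^2)·Dx^2 + (-25 + 108·x - 48·x^2 + 64·x^3)·Dx^3  (order 3).
h: a_k = 16, 112, 768, 12320/3, 20480, 1474528/15, 458752, …
ICs: h(0) = 16, h′(0) = 112, h′′(0) = 1536.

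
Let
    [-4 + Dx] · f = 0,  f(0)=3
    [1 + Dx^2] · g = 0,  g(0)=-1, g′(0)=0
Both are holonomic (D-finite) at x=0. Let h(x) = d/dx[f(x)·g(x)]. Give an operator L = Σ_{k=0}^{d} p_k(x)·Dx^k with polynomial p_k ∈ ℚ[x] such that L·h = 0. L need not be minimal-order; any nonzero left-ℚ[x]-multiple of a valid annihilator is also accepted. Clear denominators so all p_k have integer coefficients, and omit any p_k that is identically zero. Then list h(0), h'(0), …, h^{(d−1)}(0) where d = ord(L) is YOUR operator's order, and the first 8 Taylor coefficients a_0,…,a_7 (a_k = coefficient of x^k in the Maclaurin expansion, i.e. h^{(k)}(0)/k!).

L = 17 - 8·Dx + Dx^2  (order 2).
h: a_k = -12, -45, -78, -161/2, -101/2, -99/8, 727/60, 31679/1680, …
ICs: h(0) = -12, h′(0) = -45.

f: a_k = 3, 12, 24, 32, 32, 128/5, 256/15, 1024/105, …
g: a_k = -1, 0, 1/2, 0, -1/24, 0, 1/720, 0, …
Product ⇒ symmetric product L₀, ord ≤ 2.
h₀' ⇒ L via d/dx closure of L₀.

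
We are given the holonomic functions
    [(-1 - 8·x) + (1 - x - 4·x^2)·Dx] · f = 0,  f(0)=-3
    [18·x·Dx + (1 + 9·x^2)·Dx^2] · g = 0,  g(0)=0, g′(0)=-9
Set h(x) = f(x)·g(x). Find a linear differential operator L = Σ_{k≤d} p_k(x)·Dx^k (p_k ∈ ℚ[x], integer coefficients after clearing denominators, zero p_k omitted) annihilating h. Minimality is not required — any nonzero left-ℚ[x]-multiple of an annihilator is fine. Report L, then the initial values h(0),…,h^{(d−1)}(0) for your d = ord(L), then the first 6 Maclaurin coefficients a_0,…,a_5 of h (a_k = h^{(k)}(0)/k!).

L = (8 + 18·x + 216·x^2) + (2 - 2·x + 36·x^2 + 216·x^3)·Dx + (-1 + x - 5·x^2 + 9·x^3 + 36·x^4)·Dx^2  (order 2).
h: a_k = 0, 27, 27, 54, 162, 4077/5, …
ICs: h(0) = 0, h′(0) = 27.

f: a_k = -3, -3, -15, -27, -87, -195, …
g: a_k = 0, -9, 0, 27, 0, -729/5, …
f·g: L₀ = L_f ⊗_s L_g, ord ≤ 1·2.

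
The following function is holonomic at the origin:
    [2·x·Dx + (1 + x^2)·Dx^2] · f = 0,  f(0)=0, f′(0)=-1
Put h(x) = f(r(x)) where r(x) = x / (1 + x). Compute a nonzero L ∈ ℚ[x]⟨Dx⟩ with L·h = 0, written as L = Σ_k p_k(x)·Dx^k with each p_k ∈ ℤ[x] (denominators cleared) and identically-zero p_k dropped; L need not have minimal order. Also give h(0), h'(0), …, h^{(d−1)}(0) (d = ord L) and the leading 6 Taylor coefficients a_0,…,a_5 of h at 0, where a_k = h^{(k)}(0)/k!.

f: a_k = 0, -1, 0, 1/3, 0, -1/5, …
Substitute x→r, Dx→(1/r')Dx; clear ⇒ L₀.
L = (2 + 4·x)·Dx + (1 + 2·x + 2·x^2)·Dx^2  (order 2).
h: a_k = 0, -1, 1, -2/3, 0, 4/5, …
ICs: h(0) = 0, h′(0) = -1.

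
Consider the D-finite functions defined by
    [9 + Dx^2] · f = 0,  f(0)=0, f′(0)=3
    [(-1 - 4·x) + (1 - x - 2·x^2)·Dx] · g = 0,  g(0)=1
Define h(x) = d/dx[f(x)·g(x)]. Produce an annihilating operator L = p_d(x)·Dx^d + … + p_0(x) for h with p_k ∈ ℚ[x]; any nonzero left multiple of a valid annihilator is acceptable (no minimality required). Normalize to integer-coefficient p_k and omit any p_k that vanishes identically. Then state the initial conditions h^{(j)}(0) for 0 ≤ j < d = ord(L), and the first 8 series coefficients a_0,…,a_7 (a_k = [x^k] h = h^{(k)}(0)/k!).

f: a_k = 0, 3, 0, -9/2, 0, 81/40, 0, -243/560, …
g: a_k = 1, 1, 3, 5, 11, 21, 43, 85, …
Sym-product of L_f,L_g gives L₀ (≤ ord 2).
Differentiate: ansatz ord ≤ ord L₀ ⇒ L.
L = (-33 - 162·x - 243·x^2 + 324·x^3 + 324·x^4) + (-6 - 6·x + 108·x^2 + 144·x^3)·Dx + (5 - 14·x - 19·x^2 + 36·x^3 + 36·x^4)·Dx^2  (order 2).
h: a_k = 3, 6, 27/2, 42, 861/8, 5103/20, 47679/80, 95307/70, …
ICs: h(0) = 3, h′(0) = 6.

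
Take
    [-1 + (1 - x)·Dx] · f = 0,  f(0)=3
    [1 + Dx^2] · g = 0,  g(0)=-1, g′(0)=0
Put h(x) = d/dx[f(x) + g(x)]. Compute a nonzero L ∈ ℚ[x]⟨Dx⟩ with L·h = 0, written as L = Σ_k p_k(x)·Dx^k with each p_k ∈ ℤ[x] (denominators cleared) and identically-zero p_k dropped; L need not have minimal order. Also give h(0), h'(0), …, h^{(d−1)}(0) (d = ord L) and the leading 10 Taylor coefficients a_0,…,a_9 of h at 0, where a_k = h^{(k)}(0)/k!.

L = (26 - 4·x + 2·x^2) + (-7 + 9·x - 3·x^2 + x^3)·Dx + (26 - 4·x + 2·x^2)·Dx^2 + (-7 + 9·x - 3·x^2 + x^3)·Dx^3  (order 3).
h: a_k = 3, 7, 9, 71/6, 15, 2161/120, 21, 120959/5040, 27, 10886401/362880, …
ICs: h(0) = 3, h′(0) = 7, h′′(0) = 18.

f: a_k = 3, 3, 3, 3, 3, 3, 3, 3, 3, 3, …
g: a_k = -1, 0, 1/2, 0, -1/24, 0, 1/720, 0, -1/40320, 0, …
L₀ := lclm(L_f,L_g); ord L₀ ≤ 1+2.
Derive L from L₀ (diff closure).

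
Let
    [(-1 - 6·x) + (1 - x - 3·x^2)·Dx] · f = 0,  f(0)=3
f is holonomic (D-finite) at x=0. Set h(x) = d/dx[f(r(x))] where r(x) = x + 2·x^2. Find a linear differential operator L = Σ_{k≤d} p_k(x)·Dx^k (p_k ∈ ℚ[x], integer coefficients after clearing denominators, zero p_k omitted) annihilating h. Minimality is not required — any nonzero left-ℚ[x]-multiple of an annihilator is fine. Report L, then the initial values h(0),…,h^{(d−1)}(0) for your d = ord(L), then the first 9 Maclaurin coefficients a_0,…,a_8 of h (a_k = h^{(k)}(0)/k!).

f: a_k = 3, 3, 12, 21, 57, 120, 291, 651, 1524, …
h₀=f(r): pull back L_f along r ⇒ L₀.
Derive L from L₀ (diff closure).
L = (12 + 102·x + 366·x^2 + 1008·x^3 + 2808·x^4 + 4320·x^5 + 2880·x^6) + (-1 - 9·x - 21·x^2 + 50·x^3 + 360·x^4 + 792·x^5 + 1008·x^6 + 576·x^7)·Dx  (order 1).
h: a_k = 3, 36, 207, 924, 4140, 18162, 75369, 308880, 1248345, …
ICs: h(0) = 3.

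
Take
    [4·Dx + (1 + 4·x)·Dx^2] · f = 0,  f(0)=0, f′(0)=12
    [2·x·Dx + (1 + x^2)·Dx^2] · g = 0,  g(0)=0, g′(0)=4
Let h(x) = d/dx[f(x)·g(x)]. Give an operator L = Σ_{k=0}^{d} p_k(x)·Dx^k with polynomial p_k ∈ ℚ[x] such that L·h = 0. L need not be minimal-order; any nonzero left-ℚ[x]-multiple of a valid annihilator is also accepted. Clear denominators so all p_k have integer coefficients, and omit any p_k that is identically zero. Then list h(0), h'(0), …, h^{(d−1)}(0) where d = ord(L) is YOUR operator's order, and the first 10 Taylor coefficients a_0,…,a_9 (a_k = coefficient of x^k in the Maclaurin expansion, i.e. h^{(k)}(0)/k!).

L = (144 + 896·x + 560·x^2 + 2304·x^3 + 1920·x^4 + 3328·x^5 + 256·x^7) + (132 + 304·x + 2252·x^2 + 4144·x^3 + 8896·x^4 + 5952·x^5 + 8960·x^6 + 192·x^7 + 896·x^8)·Dx + (72 + 376·x + 912·x^2 + 2808·x^3 + 3720·x^4 + 6288·x^5 + 3072·x^6 + 4368·x^7 + 192·x^8 + 512·x^9)·Dx^2 + (5 + 48·x + 178·x^2 + 416·x^3 + 729·x^4 + 720·x^5 + 1008·x^6 + 384·x^7 + 516·x^8 + 32·x^9 + 64·x^10)·Dx^3  (order 3).
h: a_k = 0, 96, -288, 960, -3680, 71456/5, -278432/5, 218496, -30149664/35, 357654496/105, …
ICs: h(0) = 0, h′(0) = 96, h′′(0) = -576.

f: a_k = 0, 12, -24, 64, -192, 3072/5, -2048, 49152/7, -24576, 262144/3, …
g: a_k = 0, 4, 0, -4/3, 0, 4/5, 0, -4/7, 0, 4/9, …
h₀=f·g: eliminate ⇒ L₀, order ≤ 2·2.
h₀' ⇒ L via d/dx closure of L₀.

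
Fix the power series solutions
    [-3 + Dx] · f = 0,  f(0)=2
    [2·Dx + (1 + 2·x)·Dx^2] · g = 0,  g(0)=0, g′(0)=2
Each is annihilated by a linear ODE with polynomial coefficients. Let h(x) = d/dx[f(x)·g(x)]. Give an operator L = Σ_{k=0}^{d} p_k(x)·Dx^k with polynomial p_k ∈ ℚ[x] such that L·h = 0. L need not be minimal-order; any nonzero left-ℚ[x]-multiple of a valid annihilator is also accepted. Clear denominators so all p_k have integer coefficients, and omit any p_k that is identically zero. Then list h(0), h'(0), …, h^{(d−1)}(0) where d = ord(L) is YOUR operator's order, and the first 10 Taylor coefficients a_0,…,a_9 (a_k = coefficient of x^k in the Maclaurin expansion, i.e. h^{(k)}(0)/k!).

f: a_k = 2, 6, 9, 9, 27/4, 81/20, 81/40, 243/280, 729/2240, 243/2240, …
g: a_k = 0, 2, -2, 8/3, -4, 32/5, -32/3, 128/7, -32, 512/9, …
h₀=f·g: eliminate ⇒ L₀, order ≤ 1·2.
Derive L from L₀ (diff closure).
L = (15 + 36·x + 108·x^2) + (-8 - 36·x - 72·x^2)·Dx + (1 + 8·x + 12·x^2)·Dx^2  (order 2).
h: a_k = 4, 16, 34, 32, 83/2, -2, 1137/20, -448/5, 218377/1120, -329237/840, …
ICs: h(0) = 4, h′(0) = 16.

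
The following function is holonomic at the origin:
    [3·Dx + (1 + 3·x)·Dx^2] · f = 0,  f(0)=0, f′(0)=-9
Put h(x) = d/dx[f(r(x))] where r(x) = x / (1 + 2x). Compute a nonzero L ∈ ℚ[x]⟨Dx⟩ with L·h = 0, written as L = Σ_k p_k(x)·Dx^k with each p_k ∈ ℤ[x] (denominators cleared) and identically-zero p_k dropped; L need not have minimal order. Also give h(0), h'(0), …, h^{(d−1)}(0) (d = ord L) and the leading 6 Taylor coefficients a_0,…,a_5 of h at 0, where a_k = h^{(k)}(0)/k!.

L = (7 + 20·x) + (1 + 7·x + 10·x^2)·Dx  (order 1).
h: a_k = -9, 63, -351, 1827, -9279, 46683, …
ICs: h(0) = -9.

f: a_k = 0, -9, 27/2, -27, 243/4, -729/5, …
Substitute x→r, Dx→(1/r')Dx; clear ⇒ L₀.
Derive L from L₀ (diff closure).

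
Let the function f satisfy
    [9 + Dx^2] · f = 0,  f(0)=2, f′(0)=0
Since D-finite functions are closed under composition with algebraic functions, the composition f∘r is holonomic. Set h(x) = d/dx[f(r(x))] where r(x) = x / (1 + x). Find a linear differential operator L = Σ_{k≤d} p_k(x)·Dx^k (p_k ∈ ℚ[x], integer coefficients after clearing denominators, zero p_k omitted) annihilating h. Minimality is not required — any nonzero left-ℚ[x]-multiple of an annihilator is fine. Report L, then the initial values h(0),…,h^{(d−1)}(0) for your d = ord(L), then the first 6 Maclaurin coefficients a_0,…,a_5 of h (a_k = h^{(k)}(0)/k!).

L = (15 + 12·x + 6·x^2) + (6 + 18·x + 18·x^2 + 6·x^3)·Dx + (1 + 4·x + 6·x^2 + 4·x^3 + x^4)·Dx^2  (order 2).
h: a_k = 0, -18, 54, -81, 45, 2457/20, …
ICs: h(0) = 0, h′(0) = -18.

f: a_k = 2, 0, -9, 0, 27/4, 0, …
f∘r: x↦r, Dx↦Dx/r' in L_f ⇒ L₀.
h=h₀': d/dx-closure on L₀ ⇒ L.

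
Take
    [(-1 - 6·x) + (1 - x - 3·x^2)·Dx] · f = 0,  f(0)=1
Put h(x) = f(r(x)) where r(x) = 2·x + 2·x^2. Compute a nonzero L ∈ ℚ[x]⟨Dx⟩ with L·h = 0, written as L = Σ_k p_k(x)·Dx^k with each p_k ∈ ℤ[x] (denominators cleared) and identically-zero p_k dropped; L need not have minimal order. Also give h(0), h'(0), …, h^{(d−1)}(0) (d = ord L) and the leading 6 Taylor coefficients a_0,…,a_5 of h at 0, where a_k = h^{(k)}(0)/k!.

L = (2 + 28·x + 72·x^2 + 48·x^3) + (-1 + 2·x + 14·x^2 + 24·x^3 + 12·x^4)·Dx  (order 1).
h: a_k = 1, 2, 18, 88, 488, 2664, …
ICs: h(0) = 1.

f: a_k = 1, 1, 4, 7, 19, 40, …
Change of var in L_f (x↦r) gives L₀.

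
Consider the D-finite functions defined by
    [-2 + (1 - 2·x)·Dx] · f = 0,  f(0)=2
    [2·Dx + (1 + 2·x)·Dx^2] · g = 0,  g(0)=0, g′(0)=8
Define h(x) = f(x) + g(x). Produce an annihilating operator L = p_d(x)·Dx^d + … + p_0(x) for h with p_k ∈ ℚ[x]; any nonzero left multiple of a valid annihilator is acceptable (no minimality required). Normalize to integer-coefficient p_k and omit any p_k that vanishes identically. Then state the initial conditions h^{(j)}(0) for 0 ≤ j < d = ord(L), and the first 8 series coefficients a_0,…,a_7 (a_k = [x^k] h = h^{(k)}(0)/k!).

f: a_k = 2, 4, 8, 16, 32, 64, 128, 256, …
g: a_k = 0, 8, -8, 32/3, -16, 128/5, -128/3, 512/7, …
L₀ := lclm(L_f,L_g); ord L₀ ≤ 1+2.
L = (40 + 16·x)·Dx + (8 + 64·x + 32·x^2)·Dx^2 + (-3 - 2·x + 12·x^2 + 8·x^3)·Dx^3  (order 3).
h: a_k = 2, 12, 0, 80/3, 16, 448/5, 256/3, 2304/7, …
ICs: h(0) = 2, h′(0) = 12, h′′(0) = 0.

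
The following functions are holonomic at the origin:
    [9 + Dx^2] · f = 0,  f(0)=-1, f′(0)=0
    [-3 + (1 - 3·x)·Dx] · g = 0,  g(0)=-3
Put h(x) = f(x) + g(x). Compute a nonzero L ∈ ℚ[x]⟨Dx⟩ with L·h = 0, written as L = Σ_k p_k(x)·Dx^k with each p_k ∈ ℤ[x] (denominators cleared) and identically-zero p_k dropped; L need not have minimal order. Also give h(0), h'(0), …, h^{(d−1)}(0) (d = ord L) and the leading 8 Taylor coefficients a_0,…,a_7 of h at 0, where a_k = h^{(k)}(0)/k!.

f: a_k = -1, 0, 9/2, 0, -27/8, 0, 81/80, 0, …
g: a_k = -3, -9, -27, -81, -243, -729, -2187, -6561, …
L₀ := lclm(L_f,L_g); ord L₀ ≤ 2+1.
L = (-63 + 54·x - 81·x^2) + (9 - 45·x + 81·x^2 - 81·x^3)·Dx + (-7 + 6·x - 9·x^2)·Dx^2 + (1 - 5·x + 9·x^2 - 9·x^3)·Dx^3  (order 3).
h: a_k = -4, -9, -45/2, -81, -1971/8, -729, -174879/80, -6561, …
ICs: h(0) = -4, h′(0) = -9, h′′(0) = -45.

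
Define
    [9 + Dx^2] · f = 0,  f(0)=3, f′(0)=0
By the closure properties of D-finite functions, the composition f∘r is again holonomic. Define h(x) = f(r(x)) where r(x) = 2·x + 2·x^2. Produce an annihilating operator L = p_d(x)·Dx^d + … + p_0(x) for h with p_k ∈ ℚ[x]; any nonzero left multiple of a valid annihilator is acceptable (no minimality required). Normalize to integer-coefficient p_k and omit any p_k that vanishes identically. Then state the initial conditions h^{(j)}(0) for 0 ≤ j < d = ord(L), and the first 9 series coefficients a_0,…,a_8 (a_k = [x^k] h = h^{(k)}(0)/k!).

L = (36 + 216·x + 432·x^2 + 288·x^3) - 2·Dx + (1 + 2·x)·Dx^2  (order 2).
h: a_k = 3, 0, -54, -108, 108, 648, 3888/5, -2592/5, -92016/35, …
ICs: h(0) = 3, h′(0) = 0.

f: a_k = 3, 0, -27/2, 0, 81/8, 0, -243/80, 0, 2187/4480, …
h₀=f(r): pull back L_f along r ⇒ L₀.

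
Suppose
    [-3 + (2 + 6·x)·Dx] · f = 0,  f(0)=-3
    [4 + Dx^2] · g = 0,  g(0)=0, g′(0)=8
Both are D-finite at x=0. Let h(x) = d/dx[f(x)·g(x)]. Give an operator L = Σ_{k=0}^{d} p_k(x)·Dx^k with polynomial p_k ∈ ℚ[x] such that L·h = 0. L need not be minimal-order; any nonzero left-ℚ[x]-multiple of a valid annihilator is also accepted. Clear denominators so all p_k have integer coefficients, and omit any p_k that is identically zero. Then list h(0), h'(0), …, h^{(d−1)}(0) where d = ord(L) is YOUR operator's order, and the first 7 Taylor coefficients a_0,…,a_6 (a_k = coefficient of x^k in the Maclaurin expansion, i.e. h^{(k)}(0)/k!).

L = (1453 + 11712·x + 26784·x^2 + 27648·x^3 + 20736·x^4) + (132 - 756·x - 5184·x^2 - 5184·x^3)·Dx + (172 + 1416·x + 4428·x^2 + 6912·x^3 + 5184·x^4)·Dx^2  (order 2).
h: a_k = -24, -72, 129, -66, 4379/16, -65889/80, 838883/384, …
ICs: h(0) = -24, h′(0) = -72.

f: a_k = -3, -9/2, 27/8, -81/16, 1215/128, -5103/256, 45927/1024, …
g: a_k = 0, 8, 0, -16/3, 0, 16/15, 0, …
Sym-product of L_f,L_g gives L₀ (≤ ord 2).
h₀' ⇒ L via d/dx closure of L₀.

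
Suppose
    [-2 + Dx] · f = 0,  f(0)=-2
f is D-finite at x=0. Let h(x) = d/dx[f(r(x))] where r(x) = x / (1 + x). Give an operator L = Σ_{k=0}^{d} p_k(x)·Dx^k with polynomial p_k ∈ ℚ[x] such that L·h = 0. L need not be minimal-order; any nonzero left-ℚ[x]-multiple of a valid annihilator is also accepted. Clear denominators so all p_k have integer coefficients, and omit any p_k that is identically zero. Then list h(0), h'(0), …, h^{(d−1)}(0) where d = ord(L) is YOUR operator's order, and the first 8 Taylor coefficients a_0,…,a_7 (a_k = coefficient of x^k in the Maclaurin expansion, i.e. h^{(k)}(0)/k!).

f: a_k = -2, -4, -4, -8/3, -4/3, -8/15, -8/45, -16/315, …
Substitute x→r, Dx→(1/r')Dx; clear ⇒ L₀.
h₀' ⇒ L via d/dx closure of L₀.
L = -2·x + (-1 - 2·x - x^2)·Dx  (order 1).
h: a_k = -4, 0, 4, -16/3, 4, -16/15, -20/9, 512/105, …
ICs: h(0) = -4.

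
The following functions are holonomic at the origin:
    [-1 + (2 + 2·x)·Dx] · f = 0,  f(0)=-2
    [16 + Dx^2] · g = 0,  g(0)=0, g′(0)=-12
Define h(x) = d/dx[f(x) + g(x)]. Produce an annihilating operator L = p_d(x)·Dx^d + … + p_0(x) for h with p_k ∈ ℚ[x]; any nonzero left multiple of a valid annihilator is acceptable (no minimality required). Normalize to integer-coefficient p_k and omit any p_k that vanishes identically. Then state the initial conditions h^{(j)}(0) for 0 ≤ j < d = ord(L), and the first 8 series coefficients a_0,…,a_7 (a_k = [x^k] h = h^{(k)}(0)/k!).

f: a_k = -2, -1, 1/4, -1/8, 5/64, -7/128, 21/512, -33/1024, …
g: a_k = 0, -12, 0, 32, 0, -128/5, 0, 1024/105, …
Sum ⇒ L₀ = lclm(L_f,L_g) in ℚ(x)⟨Dx⟩.
Differentiate: ansatz ord ≤ ord L₀ ⇒ L.
L = (-1264 - 2048·x - 1024·x^2) + (-2144 - 6240·x - 6144·x^2 - 2048·x^3)·Dx + (-79 - 128·x - 64·x^2)·Dx^2 + (-134 - 390·x - 384·x^2 - 128·x^3)·Dx^3  (order 3).
h: a_k = -13, 1/2, 765/8, 5/16, -16419/128, 63/256, 1045111/15360, 429/2048, …
ICs: h(0) = -13, h′(0) = 1/2, h′′(0) = 765/4.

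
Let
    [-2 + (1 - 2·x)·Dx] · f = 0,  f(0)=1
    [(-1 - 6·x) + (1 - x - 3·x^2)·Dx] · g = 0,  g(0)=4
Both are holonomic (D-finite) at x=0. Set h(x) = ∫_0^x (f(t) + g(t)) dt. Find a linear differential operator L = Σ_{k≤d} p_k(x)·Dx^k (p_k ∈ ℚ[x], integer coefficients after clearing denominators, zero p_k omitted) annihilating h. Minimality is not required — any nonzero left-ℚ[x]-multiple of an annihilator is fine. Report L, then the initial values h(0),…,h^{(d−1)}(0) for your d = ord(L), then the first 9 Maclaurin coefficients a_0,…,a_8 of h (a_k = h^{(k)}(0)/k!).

L = (8 - 36·x + 108·x^2 - 72·x^3)·Dx + (-2·x - 54·x^2 + 192·x^3 - 144·x^4)·Dx^2 + (-1 + 9·x - 23·x^2 + 6·x^3 + 42·x^4 - 36·x^5)·Dx^3  (order 3).
h: a_k = 0, 5, 3, 20/3, 9, 92/5, 32, 452/7, 249/2, …
ICs: h(0) = 0, h′(0) = 5, h′′(0) = 6.

f: a_k = 1, 2, 4, 8, 16, 32, 64, 128, 256, …
g: a_k = 4, 4, 16, 28, 76, 160, 388, 868, 2032, …
h₀=f+g: left-lcm gives L₀, ord ≤ 2.
Integrate: L := L₀·Dx.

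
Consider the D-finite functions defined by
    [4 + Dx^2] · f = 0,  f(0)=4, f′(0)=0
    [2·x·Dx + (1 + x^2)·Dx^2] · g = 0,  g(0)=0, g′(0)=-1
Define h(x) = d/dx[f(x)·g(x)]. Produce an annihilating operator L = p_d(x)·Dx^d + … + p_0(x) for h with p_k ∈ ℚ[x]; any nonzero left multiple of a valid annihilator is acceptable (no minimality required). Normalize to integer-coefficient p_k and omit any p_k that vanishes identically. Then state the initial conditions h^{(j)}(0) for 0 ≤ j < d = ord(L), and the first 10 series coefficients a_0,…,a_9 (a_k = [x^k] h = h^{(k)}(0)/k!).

L = (512 + 1824·x^2 + 2768·x^4 + 1920·x^6 + 912·x^8 + 320·x^10 + 64·x^12) + (248·x + 944·x^3 + 1240·x^5 + 800·x^7 + 320·x^9 + 64·x^11)·Dx + (168 + 652·x^2 + 1080·x^4 + 892·x^6 + 488·x^8 + 176·x^10 + 32·x^12)·Dx^2 + (62·x + 236·x^3 + 310·x^5 + 200·x^7 + 80·x^9 + 16·x^11)·Dx^3 + (10 + 49·x^2 + 97·x^4 + 103·x^6 + 65·x^8 + 24·x^10 + 4·x^12)·Dx^4  (order 4).
h: a_k = -4, 0, 28, 0, -92/3, 0, 1076/45, 0, -428/21, 0, …
ICs: h(0) = -4, h′(0) = 0, h′′(0) = 56, h′′′(0) = 0.

f: a_k = 4, 0, -8, 0, 8/3, 0, -16/45, 0, 8/315, 0, …
g: a_k = 0, -1, 0, 1/3, 0, -1/5, 0, 1/7, 0, -1/9, …
h₀=f·g: eliminate ⇒ L₀, order ≤ 2·2.
h₀' ⇒ L via d/dx closure of L₀.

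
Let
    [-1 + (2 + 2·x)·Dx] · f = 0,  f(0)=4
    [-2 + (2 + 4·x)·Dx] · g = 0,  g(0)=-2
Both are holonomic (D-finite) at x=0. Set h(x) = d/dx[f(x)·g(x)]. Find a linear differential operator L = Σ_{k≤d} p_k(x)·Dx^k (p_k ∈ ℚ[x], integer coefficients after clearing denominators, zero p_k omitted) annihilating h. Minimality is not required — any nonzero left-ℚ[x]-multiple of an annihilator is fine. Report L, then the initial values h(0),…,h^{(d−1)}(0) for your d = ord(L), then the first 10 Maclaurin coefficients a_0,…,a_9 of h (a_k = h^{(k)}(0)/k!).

L = -1 + (-6 - 26·x - 36·x^2 - 16·x^3)·Dx  (order 1).
h: a_k = -12, 2, -9/2, 37/4, -585/32, 2271/64, -17493/256, 67181/512, -2063529/8192, 7931195/16384, …
ICs: h(0) = -12.

f: a_k = 4, 2, -1/2, 1/4, -5/32, 7/64, -21/256, 33/512, -429/8192, 715/16384, …
g: a_k = -2, -2, 1, -1, 5/4, -7/4, 21/8, -33/8, 429/64, -715/64, …
h₀=f·g: eliminate ⇒ L₀, order ≤ 1·1.
Differentiate: ansatz ord ≤ ord L₀ ⇒ L.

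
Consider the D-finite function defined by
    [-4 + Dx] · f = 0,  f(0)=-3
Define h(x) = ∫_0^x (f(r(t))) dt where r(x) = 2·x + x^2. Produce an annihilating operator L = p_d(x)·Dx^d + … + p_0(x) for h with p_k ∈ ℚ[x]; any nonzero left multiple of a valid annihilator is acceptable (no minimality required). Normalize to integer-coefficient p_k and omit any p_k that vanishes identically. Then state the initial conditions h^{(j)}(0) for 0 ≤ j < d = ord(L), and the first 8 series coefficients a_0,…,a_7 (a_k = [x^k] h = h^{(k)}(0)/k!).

L = (-8 - 8·x)·Dx + Dx^2  (order 2).
h: a_k = 0, -3, -12, -36, -88, -184, -1696/5, -59104/105, …
ICs: h(0) = 0, h′(0) = -3.

f: a_k = -3, -12, -24, -32, -32, -128/5, -256/15, -1024/105, …
Substitute x→r, Dx→(1/r')Dx; clear ⇒ L₀.
Integrate: L := L₀·Dx.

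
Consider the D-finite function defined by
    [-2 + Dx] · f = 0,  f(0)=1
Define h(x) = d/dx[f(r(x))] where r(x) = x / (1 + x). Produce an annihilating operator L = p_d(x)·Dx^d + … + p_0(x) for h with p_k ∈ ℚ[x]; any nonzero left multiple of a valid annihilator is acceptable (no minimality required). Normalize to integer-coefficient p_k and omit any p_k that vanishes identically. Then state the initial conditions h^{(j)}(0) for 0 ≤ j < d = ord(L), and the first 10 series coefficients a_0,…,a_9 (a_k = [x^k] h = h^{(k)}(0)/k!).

L = -2·x + (-1 - 2·x - x^2)·Dx  (order 1).
h: a_k = 2, 0, -2, 8/3, -2, 8/15, 10/9, -256/105, 142/45, -8992/2835, …
ICs: h(0) = 2.

f: a_k = 1, 2, 2, 4/3, 2/3, 4/15, 4/45, 8/315, 2/315, 4/2835, …
f∘r: x↦r, Dx↦Dx/r' in L_f ⇒ L₀.
Differentiate: ansatz ord ≤ ord L₀ ⇒ L.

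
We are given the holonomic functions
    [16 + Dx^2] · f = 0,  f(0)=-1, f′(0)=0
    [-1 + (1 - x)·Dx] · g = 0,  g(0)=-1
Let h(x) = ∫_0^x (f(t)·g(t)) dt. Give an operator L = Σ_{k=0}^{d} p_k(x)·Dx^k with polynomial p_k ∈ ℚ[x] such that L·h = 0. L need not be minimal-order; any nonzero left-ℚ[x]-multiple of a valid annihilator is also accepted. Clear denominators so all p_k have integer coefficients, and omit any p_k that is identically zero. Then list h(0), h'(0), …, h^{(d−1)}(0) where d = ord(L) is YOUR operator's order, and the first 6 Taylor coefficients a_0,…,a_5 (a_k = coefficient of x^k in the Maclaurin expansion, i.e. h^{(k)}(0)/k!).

f: a_k = -1, 0, 8, 0, -32/3, 0, …
g: a_k = -1, -1, -1, -1, -1, -1, …
Sym-product of L_f,L_g gives L₀ (≤ ord 2).
h=∫₀ˣh₀: take L = L₀·Dx.
L = (-16 + 16·x)·Dx + 2·Dx^2 + (-1 + x)·Dx^3  (order 3).
h: a_k = 0, 1, 1/2, -7/3, -7/4, 11/15, …
ICs: h(0) = 0, h′(0) = 1, h′′(0) = 1.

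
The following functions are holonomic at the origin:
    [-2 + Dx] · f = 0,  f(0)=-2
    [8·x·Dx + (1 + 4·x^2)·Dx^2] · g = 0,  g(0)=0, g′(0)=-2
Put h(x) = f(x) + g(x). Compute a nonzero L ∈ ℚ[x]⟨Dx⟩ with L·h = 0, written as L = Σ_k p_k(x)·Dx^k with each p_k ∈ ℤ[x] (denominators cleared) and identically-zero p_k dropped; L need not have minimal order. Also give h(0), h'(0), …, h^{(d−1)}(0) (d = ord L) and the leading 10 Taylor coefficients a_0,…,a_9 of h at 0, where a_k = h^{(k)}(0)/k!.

f: a_k = -2, -4, -4, -8/3, -4/3, -8/15, -8/45, -16/315, -4/315, -8/2835, …
g: a_k = 0, -2, 0, 8/3, 0, -32/5, 0, 128/7, 0, -512/9, …
Weyl lclm of L_f,L_g ⇒ L₀ (ord ≤ 3).
L = (8 - 32·x - 32·x^2)·Dx + (-6 + 12·x + 8·x^2 - 16·x^3)·Dx^2 + (1 + 2·x + 4·x^2 + 8·x^3)·Dx^3  (order 3).
h: a_k = -2, -6, -4, 0, -4/3, -104/15, -8/45, 5744/315, -4/315, -161288/2835, …
ICs: h(0) = -2, h′(0) = -6, h′′(0) = -8.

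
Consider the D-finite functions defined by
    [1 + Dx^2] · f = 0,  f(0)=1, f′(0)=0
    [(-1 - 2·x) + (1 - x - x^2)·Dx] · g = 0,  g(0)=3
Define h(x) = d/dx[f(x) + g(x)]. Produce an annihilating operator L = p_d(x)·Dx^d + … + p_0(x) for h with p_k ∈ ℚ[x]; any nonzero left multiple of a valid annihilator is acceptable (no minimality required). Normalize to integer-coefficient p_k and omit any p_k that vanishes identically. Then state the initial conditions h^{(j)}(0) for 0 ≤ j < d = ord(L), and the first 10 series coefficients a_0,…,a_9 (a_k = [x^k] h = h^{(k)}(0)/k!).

L = (124 + 358·x + 470·x^2 + 230·x^3 + 130·x^4 + 18·x^5 + 6·x^6) + (-19 - 29·x + 36·x^2 + 55·x^3 + 50·x^4 + 27·x^5 + 7·x^6 + 2·x^7)·Dx + (124 + 358·x + 470·x^2 + 230·x^3 + 130·x^4 + 18·x^5 + 6·x^6)·Dx^2 + (-19 - 29·x + 36·x^2 + 55·x^3 + 50·x^4 + 27·x^5 + 7·x^6 + 2·x^7)·Dx^3  (order 3).
h: a_k = 3, 11, 27, 361/6, 120, 28079/120, 441, 4112641/5040, 1485, 968889599/362880, …
ICs: h(0) = 3, h′(0) = 11, h′′(0) = 54.

f: a_k = 1, 0, -1/2, 0, 1/24, 0, -1/720, 0, 1/40320, 0, …
g: a_k = 3, 3, 6, 9, 15, 24, 39, 63, 102, 165, …
h₀=f+g: left-lcm gives L₀, ord ≤ 3.
h₀' ⇒ L via d/dx closure of L₀.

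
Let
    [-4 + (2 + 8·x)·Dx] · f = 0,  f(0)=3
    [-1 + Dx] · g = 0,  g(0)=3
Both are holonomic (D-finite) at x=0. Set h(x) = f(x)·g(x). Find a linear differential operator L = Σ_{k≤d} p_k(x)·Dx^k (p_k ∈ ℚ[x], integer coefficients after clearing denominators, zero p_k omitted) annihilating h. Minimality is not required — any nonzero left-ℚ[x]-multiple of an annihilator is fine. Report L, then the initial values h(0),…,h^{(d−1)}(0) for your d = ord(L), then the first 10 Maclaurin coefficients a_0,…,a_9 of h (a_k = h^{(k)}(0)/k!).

f: a_k = 3, 6, -6, 12, -30, 84, -252, 792, -2574, 8580, …
g: a_k = 3, 3, 3/2, 1/2, 1/8, 1/40, 1/240, 1/1680, 1/13440, 1/120960, …
Product ⇒ symmetric product L₀, ord ≤ 1.
L = (-3 - 4·x) + (1 + 4·x)·Dx  (order 1).
h: a_k = 9, 27, 9/2, 57/2, -477/8, 7113/40, -43487/80, 970131/560, -25470911/4480, 769700611/40320, …
ICs: h(0) = 9.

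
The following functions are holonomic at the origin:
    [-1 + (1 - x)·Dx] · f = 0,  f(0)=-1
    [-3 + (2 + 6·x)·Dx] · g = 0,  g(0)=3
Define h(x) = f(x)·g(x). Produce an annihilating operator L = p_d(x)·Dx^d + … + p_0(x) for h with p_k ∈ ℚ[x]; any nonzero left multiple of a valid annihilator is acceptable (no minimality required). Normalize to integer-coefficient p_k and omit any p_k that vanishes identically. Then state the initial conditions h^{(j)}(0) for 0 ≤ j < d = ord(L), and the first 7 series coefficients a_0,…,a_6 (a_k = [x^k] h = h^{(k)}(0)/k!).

f: a_k = -1, -1, -1, -1, -1, -1, -1, …
g: a_k = 3, 9/2, -27/8, 81/16, -1215/128, 5103/256, -45927/1024, …
h₀=f·g: eliminate ⇒ L₀, order ≤ 1·1.
L = (5 + 3·x) + (-2 - 4·x + 6·x^2)·Dx  (order 1).
h: a_k = -3, -15/2, -33/8, -147/16, 39/128, -5025/256, 25827/1024, …
ICs: h(0) = -3.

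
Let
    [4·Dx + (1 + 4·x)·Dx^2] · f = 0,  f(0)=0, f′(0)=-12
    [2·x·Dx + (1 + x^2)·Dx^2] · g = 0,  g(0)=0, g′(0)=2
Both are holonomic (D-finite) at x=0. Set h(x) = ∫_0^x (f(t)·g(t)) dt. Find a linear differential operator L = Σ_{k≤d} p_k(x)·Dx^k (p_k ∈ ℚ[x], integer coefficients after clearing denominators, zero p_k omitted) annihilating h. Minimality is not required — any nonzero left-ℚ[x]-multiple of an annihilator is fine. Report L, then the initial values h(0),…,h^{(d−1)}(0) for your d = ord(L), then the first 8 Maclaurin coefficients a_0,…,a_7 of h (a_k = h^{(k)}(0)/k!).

L = (144 + 896·x + 560·x^2 + 2304·x^3 + 1920·x^4 + 3328·x^5 + 256·x^7)·Dx^2 + (132 + 304·x + 2252·x^2 + 4144·x^3 + 8896·x^4 + 5952·x^5 + 8960·x^6 + 192·x^7 + 896·x^8)·Dx^3 + (72 + 376·x + 912·x^2 + 2808·x^3 + 3720·x^4 + 6288·x^5 + 3072·x^6 + 4368·x^7 + 192·x^8 + 512·x^9)·Dx^4 + (5 + 48·x + 178·x^2 + 416·x^3 + 729·x^4 + 720·x^5 + 1008·x^6 + 384·x^7 + 516·x^8 + 32·x^9 + 64·x^10)·Dx^5  (order 5).
h: a_k = 0, 0, 0, -8, 12, -24, 184/3, -2552/15, …
ICs: h(0) = 0, h′(0) = 0, h′′(0) = 0, h′′′(0) = -48, h′′′′(0) = 288.

f: a_k = 0, -12, 24, -64, 192, -3072/5, 2048, -49152/7, …
g: a_k = 0, 2, 0, -2/3, 0, 2/5, 0, -2/7, …
Sym-product of L_f,L_g gives L₀ (≤ ord 4).
h=∫h₀ ⇒ L = L₀·Dx.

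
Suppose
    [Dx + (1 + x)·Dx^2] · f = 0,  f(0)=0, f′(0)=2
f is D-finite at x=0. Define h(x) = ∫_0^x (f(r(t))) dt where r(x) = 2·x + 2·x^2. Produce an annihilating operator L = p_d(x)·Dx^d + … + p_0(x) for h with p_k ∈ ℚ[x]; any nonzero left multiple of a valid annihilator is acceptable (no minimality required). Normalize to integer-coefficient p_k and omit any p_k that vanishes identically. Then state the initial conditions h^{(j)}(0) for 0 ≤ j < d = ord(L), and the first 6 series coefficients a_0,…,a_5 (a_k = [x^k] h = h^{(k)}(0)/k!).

L = (4·x + 4·x^2)·Dx^2 + (1 + 4·x + 6·x^2 + 4·x^3)·Dx^3  (order 3).
h: a_k = 0, 0, 2, 0, -2/3, 4/5, …
ICs: h(0) = 0, h′(0) = 0, h′′(0) = 4.

f: a_k = 0, 2, -1, 2/3, -1/2, 2/5, …
f∘r: x↦r, Dx↦Dx/r' in L_f ⇒ L₀.
h=∫₀ˣh₀: take L = L₀·Dx.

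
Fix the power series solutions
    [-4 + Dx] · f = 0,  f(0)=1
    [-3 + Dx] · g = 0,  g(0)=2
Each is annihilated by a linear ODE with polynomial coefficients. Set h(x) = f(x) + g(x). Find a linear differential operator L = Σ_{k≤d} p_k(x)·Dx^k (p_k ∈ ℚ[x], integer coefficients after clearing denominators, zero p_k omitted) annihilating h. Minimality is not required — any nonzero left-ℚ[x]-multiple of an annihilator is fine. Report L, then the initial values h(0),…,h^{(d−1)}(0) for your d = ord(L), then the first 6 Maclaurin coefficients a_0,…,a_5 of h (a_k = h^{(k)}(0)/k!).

L = 12 - 7·Dx + Dx^2  (order 2).
h: a_k = 3, 10, 17, 59/3, 209/12, 151/12, …
ICs: h(0) = 3, h′(0) = 10.

f: a_k = 1, 4, 8, 32/3, 32/3, 128/15, …
g: a_k = 2, 6, 9, 9, 27/4, 81/20, …
Sum ⇒ L₀ = lclm(L_f,L_g) in ℚ(x)⟨Dx⟩.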